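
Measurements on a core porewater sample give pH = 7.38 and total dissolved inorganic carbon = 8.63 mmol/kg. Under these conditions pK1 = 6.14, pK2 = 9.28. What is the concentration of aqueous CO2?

[CO2*] = 0.464 mmol/kg

α₀ = 1 / (1 + K1/[H⁺] + K1K2/[H⁺]²) = 1 / (1 + 10^+1.24 + 10^-0.66)
   = 1 / (1 + 17.378 + 0.21878) = 1/18.597 = 0.05377
[CO2*] = α₀ × DIC = 0.05377 × 8.63 = 0.464 mmol/kg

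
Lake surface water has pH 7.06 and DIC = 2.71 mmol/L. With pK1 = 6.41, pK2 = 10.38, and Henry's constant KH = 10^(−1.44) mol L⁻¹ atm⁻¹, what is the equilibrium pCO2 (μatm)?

pCO2 = 1.36×10^4 μatm

α₀ = 1 / (1 + K1/[H⁺] + K1K2/[H⁺]²) = 1 / (1 + 10^+0.65 + 10^-2.67)
   = 1 / (1 + 4.4668 + 0.0021380) = 1/5.4690 = 0.1828
[CO2*] = α₀ × DIC = 0.1828 × 2.71 = 0.4955 mmol/L
pCO2 = [CO2*]/KH = 4.955×10^-4 / 3.631×10^-2 = 1.36×10^4 μatm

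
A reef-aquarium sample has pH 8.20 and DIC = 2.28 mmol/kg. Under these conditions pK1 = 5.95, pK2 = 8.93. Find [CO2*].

[CO2*] = 10.8 μmol/kg

α₀ = 1 / (1 + K1/[H⁺] + K1K2/[H⁺]²) = 1 / (1 + 10^+2.25 + 10^+1.52)
   = 1 / (1 + 177.83 + 33.113) = 1/211.94 = 0.004718
[CO2*] = α₀ × DIC = 0.004718 × 2.28 = 0.0108 mmol/kg = 10.8 μmol/kg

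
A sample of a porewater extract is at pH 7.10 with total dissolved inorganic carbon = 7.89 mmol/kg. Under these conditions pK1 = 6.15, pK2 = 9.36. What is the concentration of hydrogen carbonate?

α₁ = 1 / (1 + [H⁺]/K1 + K2/[H⁺]) = 1 / (1 + 10^-0.95 + 10^-2.26)
   = 1 / (1 + 0.11220 + 0.0054954) = 1/1.1177 = 0.8947
[HCO3⁻] = α₁ × DIC = 0.8947 × 7.89 = 7.06 mmol/kg

[HCO3⁻] = 7.06 mmol/kg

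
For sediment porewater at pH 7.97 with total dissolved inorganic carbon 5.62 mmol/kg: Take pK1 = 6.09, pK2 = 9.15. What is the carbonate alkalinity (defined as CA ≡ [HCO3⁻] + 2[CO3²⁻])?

CA = 5.90 mmol/kg

CA = [HCO3⁻] + 2[CO3²⁻] = (α₁ + 2α₂)·DIC
At pH 7.97: [H⁺]/K1 = 10^-1.88 = 0.013183, K2/[H⁺] = 10^-1.18 = 0.066069
α₁ = 1/(1 + 0.013183 + 0.066069) = 1/1.0793 = 0.9266; α₂ = α₁·K2/[H⁺] = 0.06122
α₁ + 2α₂ = 1.0490
CA = 1.0490 × 5.62 = 5.90 mmol/kg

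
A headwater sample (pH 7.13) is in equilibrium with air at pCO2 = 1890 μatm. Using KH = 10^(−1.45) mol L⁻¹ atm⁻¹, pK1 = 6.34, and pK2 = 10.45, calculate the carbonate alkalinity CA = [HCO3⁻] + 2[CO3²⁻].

CA = 0.414 mmol/L

[CO2*] = KH · pCO2 = 10^(−1.45) × 1890×10^-6 = 6.706×10^-5 mol/L
α₀ = 1/(1 + K1/[H⁺] + K1K2/[H⁺]²) = 1/(1 + 10^+0.79 + 10^-2.53) = 0.1395
DIC = [CO2*]/α₀ = 6.706×10^-5 / 0.1395 = 0.4807 mmol/L
CA = (α₁ + 2α₂)·DIC = (0.8601 + 2×0.0004117) × 0.4807 = 0.414 mmol/L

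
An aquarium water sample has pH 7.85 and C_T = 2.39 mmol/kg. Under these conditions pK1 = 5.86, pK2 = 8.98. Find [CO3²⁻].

α₂ = 1 / (1 + [H⁺]/K2 + [H⁺]²/(K1K2)) = 1 / (1 + 10^+1.13 + 10^-0.86)
   = 1 / (1 + 13.490 + 0.13804) = 1/14.628 = 0.06836
[CO3²⁻] = α₂ × DIC = 0.06836 × 2.39 = 0.163 mmol/kg

[CO3²⁻] = 0.163 mmol/kg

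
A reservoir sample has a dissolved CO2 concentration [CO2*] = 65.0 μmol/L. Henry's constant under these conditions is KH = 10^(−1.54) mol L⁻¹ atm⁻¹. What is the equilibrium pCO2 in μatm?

pCO2 = 2250 μatm

KH = 10^(−1.54) = 2.884×10^-2 mol L⁻¹ atm⁻¹
pCO2 = [CO2*]/KH = 65.0×10^-6 / 2.884×10^-2 = 2.25×10^-3 atm = 2250 μatm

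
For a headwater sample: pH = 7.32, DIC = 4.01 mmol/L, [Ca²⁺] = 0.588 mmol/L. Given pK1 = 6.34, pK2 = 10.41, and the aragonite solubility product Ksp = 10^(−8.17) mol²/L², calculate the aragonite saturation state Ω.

Ω = 0.256

α₂ = 1 / (1 + [H⁺]/K2 + [H⁺]²/(K1K2)) = 1 / (1 + 10^+3.09 + 10^+2.11)
   = 1 / (1 + 1230.3 + 128.82) = 1/1360.1 = 0.0007352
[CO3²⁻] = α₂ × DIC = 0.0007352 × 4.01 = 0.002948 mmol/L = 2.948 μmol/L
Ksp = 10^(−8.17) = 6.761×10^-9
Ω = [Ca²⁺][CO3²⁻]/Ksp = (0.588×10^-3)(2.948×10^-6) / 6.761×10^-9 = 0.256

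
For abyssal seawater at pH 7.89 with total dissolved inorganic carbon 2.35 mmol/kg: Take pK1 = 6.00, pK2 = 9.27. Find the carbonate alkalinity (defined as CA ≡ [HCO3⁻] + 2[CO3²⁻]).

CA = [HCO3⁻] + 2[CO3²⁻] = (α₁ + 2α₂)·DIC
At pH 7.89: [H⁺]/K1 = 10^-1.89 = 0.012882, K2/[H⁺] = 10^-1.38 = 0.041687
α₁ = 1/(1 + 0.012882 + 0.041687) = 1/1.0546 = 0.9483; α₂ = α₁·K2/[H⁺] = 0.03953
α₁ + 2α₂ = 1.0273
CA = 1.0273 × 2.35 = 2.41 mmol/kg

CA = 2.41 mmol/kg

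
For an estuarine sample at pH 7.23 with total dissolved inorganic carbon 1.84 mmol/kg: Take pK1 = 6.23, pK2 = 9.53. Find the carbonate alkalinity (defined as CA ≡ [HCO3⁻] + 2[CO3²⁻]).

CA = [HCO3⁻] + 2[CO3²⁻] = (α₁ + 2α₂)·DIC
At pH 7.23: [H⁺]/K1 = 10^-1.00 = 0.10000, K2/[H⁺] = 10^-2.30 = 0.0050119
α₁ = 1/(1 + 0.10000 + 0.0050119) = 1/1.1050 = 0.9050; α₂ = α₁·K2/[H⁺] = 0.004536
α₁ + 2α₂ = 0.9140
CA = 0.9140 × 1.84 = 1.68 mmol/kg

CA = 1.68 mmol/kg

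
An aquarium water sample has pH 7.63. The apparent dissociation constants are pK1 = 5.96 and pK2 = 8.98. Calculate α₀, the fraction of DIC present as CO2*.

α₀ = 1 / (1 + K1/[H⁺] + K1K2/[H⁺]²) = 1 / (1 + 10^+1.67 + 10^+0.32)
   = 1 / (1 + 46.774 + 2.0893) = 1/49.863 = 0.02006

α₀ = 0.0201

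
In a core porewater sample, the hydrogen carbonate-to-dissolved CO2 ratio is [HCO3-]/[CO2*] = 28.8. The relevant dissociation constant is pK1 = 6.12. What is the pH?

pH = 7.58

From K1 = [H⁺][HCO3-]/[CO2*]:  pH = pK1 + log₁₀([HCO3-]/[CO2*])
log₁₀(28.8) = +1.459
pH = 6.12 + (+1.459) = 7.58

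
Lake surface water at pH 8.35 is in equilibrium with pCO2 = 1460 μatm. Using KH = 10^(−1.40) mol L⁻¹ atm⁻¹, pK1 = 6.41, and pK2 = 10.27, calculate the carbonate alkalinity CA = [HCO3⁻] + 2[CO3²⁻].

CA = 5.18 mmol/L

[CO2*] = KH · pCO2 = 10^(−1.40) × 1460×10^-6 = 5.812×10^-5 mol/L
α₀ = 1/(1 + K1/[H⁺] + K1K2/[H⁺]²) = 1/(1 + 10^+1.94 + 10^+0.02) = 0.01122
DIC = [CO2*]/α₀ = 5.812×10^-5 / 0.01122 = 5.181 mmol/L
CA = (α₁ + 2α₂)·DIC = (0.9770 + 2×0.01175) × 5.181 = 5.18 mmol/L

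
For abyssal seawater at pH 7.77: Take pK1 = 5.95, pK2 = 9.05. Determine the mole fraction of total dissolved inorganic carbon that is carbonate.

α₂ = 1 / (1 + [H⁺]/K2 + [H⁺]²/(K1K2)) = 1 / (1 + 10^+1.28 + 10^-0.54)
   = 1 / (1 + 19.055 + 0.28840) = 1/20.343 = 0.04916

α₂ = 0.0492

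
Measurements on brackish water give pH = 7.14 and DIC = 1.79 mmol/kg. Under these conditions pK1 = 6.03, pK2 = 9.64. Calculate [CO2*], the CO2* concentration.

α₀ = 1 / (1 + K1/[H⁺] + K1K2/[H⁺]²) = 1 / (1 + 10^+1.11 + 10^-1.39)
   = 1 / (1 + 12.882 + 0.040738) = 1/13.923 = 0.07182
[CO2*] = α₀ × DIC = 0.07182 × 1.79 = 0.129 mmol/kg

[CO2*] = 0.129 mmol/kg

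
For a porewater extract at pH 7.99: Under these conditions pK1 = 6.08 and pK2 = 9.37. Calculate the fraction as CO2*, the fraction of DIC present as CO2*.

α₀ = 0.0117

α₀ = 1 / (1 + K1/[H⁺] + K1K2/[H⁺]²) = 1 / (1 + 10^+1.91 + 10^+0.53)
   = 1 / (1 + 81.283 + 3.3884) = 1/85.671 = 0.01167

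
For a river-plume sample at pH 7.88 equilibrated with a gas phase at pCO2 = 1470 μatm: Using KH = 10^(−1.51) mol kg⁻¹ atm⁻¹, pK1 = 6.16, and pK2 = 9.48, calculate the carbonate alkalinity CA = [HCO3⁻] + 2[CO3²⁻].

CA = 2.50 mmol/kg

[CO2*] = KH · pCO2 = 10^(−1.51) × 1470×10^-6 = 4.543×10^-5 mol/kg
α₀ = 1/(1 + K1/[H⁺] + K1K2/[H⁺]²) = 1/(1 + 10^+1.72 + 10^+0.12) = 0.01825
DIC = [CO2*]/α₀ = 4.543×10^-5 / 0.01825 = 2.489 mmol/kg
CA = (α₁ + 2α₂)·DIC = (0.9577 + 2×0.02406) × 2.489 = 2.50 mmol/kg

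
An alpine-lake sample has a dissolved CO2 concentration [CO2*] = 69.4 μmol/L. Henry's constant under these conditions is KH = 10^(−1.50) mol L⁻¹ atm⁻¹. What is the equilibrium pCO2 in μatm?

pCO2 = 2190 μatm

KH = 10^(−1.50) = 3.162×10^-2 mol L⁻¹ atm⁻¹
pCO2 = [CO2*]/KH = 69.4×10^-6 / 3.162×10^-2 = 2.19×10^-3 atm = 2190 μatm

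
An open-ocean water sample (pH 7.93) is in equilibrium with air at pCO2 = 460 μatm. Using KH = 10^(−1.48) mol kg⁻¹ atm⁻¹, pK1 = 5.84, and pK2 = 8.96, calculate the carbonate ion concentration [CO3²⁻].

[CO2*] = KH · pCO2 = 10^(−1.48) × 460×10^-6 = 1.523×10^-5 mol/kg
α₀ = 1/(1 + K1/[H⁺] + K1K2/[H⁺]²) = 1/(1 + 10^+2.09 + 10^+1.06) = 0.007380
DIC = [CO2*]/α₀ = 1.523×10^-5 / 0.007380 = 2.064 mmol/kg
[CO3²⁻] = α₂·DIC; α₂ = 0.08473, so [CO3²⁻] = 0.08473 × 2.064 = 0.175 mmol/kg

[CO3²⁻] = 0.175 mmol/kg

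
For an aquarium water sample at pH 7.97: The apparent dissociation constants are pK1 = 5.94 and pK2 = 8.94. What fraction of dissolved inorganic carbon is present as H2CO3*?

α₀ = 0.00836

α₀ = 1 / (1 + K1/[H⁺] + K1K2/[H⁺]²) = 1 / (1 + 10^+2.03 + 10^+1.06)
   = 1 / (1 + 107.15 + 11.482) = 1/119.63 = 0.008359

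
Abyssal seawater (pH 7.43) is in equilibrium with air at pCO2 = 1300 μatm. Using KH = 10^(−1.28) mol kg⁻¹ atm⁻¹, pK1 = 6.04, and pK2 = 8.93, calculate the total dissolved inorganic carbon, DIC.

[CO2*] = KH · pCO2 = 10^(−1.28) × 1300×10^-6 = 6.822×10^-5 mol/kg
α₀ = 1/(1 + K1/[H⁺] + K1K2/[H⁺]²) = 1/(1 + 10^+1.39 + 10^-0.11) = 0.03799
DIC = [CO2*]/α₀ = 6.822×10^-5 / 0.03799 = 1.80 mmol/kg

DIC = 1.80 mmol/kg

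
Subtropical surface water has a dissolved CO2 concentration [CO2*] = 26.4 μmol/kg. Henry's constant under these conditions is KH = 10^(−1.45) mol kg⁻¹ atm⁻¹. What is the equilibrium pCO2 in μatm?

pCO2 = 744 μatm

KH = 10^(−1.45) = 3.548×10^-2 mol kg⁻¹ atm⁻¹
pCO2 = [CO2*]/KH = 26.4×10^-6 / 3.548×10^-2 = 7.44×10^-4 atm = 744 μatm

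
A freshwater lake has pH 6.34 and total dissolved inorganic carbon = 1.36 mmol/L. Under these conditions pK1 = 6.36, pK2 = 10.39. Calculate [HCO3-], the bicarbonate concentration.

[HCO3⁻] = 0.664 mmol/L

α₁ = 1 / (1 + [H⁺]/K1 + K2/[H⁺]) = 1 / (1 + 10^+0.02 + 10^-4.05)
   = 1 / (1 + 1.0471 + 8.9125×10^-5) = 1/2.0472 = 0.4885
[HCO3⁻] = α₁ × DIC = 0.4885 × 1.36 = 0.664 mmol/L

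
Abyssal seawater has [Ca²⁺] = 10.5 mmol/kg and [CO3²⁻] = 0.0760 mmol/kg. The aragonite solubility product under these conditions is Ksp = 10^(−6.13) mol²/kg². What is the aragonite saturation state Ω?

Ksp = 10^(−6.13) = 7.413×10^-7
Ω = [Ca²⁺][CO3²⁻]/Ksp = (10.5×10^-3)(0.0760×10^-3) / 7.413×10^-7 = 1.08

Ω = 1.08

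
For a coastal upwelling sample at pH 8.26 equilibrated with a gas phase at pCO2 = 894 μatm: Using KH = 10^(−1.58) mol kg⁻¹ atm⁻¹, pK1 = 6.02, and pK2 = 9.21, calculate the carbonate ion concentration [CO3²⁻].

[CO2*] = KH · pCO2 = 10^(−1.58) × 894×10^-6 = 2.351×10^-5 mol/kg
α₀ = 1/(1 + K1/[H⁺] + K1K2/[H⁺]²) = 1/(1 + 10^+2.24 + 10^+1.29) = 0.005147
DIC = [CO2*]/α₀ = 2.351×10^-5 / 0.005147 = 4.568 mmol/kg
[CO3²⁻] = α₂·DIC; α₂ = 0.1004, so [CO3²⁻] = 0.1004 × 4.568 = 0.458 mmol/kg

[CO3²⁻] = 0.458 mmol/kg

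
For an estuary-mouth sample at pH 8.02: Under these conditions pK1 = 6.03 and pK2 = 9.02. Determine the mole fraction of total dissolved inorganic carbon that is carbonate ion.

α₂ = 1 / (1 + [H⁺]/K2 + [H⁺]²/(K1K2)) = 1 / (1 + 10^+1.00 + 10^-0.99)
   = 1 / (1 + 10.000 + 0.10233) = 1/11.102 = 0.09007

α₂ = 0.0901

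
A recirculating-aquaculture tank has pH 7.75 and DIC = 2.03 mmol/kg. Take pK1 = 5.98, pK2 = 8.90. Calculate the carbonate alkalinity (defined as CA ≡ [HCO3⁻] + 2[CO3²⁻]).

CA = [HCO3⁻] + 2[CO3²⁻] = (α₁ + 2α₂)·DIC
At pH 7.75: [H⁺]/K1 = 10^-1.77 = 0.016982, K2/[H⁺] = 10^-1.15 = 0.070795
α₁ = 1/(1 + 0.016982 + 0.070795) = 1/1.0878 = 0.9193; α₂ = α₁·K2/[H⁺] = 0.06508
α₁ + 2α₂ = 1.0495
CA = 1.0495 × 2.03 = 2.13 mmol/kg

CA = 2.13 mmol/kg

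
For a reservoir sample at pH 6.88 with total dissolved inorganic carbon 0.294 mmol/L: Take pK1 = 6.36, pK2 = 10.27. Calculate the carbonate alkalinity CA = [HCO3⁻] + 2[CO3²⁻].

CA = 0.226 mmol/L

CA = [HCO3⁻] + 2[CO3²⁻] = (α₁ + 2α₂)·DIC
At pH 6.88: [H⁺]/K1 = 10^-0.52 = 0.30200, K2/[H⁺] = 10^-3.39 = 0.00040738
α₁ = 1/(1 + 0.30200 + 0.00040738) = 1/1.3024 = 0.7678; α₂ = α₁·K2/[H⁺] = 0.0003128
α₁ + 2α₂ = 0.7684
CA = 0.7684 × 0.294 = 0.226 mmol/L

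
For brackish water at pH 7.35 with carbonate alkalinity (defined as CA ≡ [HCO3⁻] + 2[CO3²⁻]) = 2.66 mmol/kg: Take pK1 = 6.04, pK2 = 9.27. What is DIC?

CA = [HCO3⁻] + 2[CO3²⁻] = (α₁ + 2α₂)·DIC
At pH 7.35: [H⁺]/K1 = 10^-1.31 = 0.048978, K2/[H⁺] = 10^-1.92 = 0.012023
α₁ = 1/(1 + 0.048978 + 0.012023) = 1/1.0610 = 0.9425; α₂ = α₁·K2/[H⁺] = 0.01133
α₁ + 2α₂ = 0.9652
DIC = CA / (α₁ + 2α₂) = 2.66 / 0.9652 = 2.76 mmol/kg

DIC = 2.76 mmol/kg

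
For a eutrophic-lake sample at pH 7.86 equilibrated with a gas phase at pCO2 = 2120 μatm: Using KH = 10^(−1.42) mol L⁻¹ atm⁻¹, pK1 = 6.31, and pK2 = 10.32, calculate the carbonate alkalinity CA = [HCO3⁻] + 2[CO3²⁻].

[CO2*] = KH · pCO2 = 10^(−1.42) × 2120×10^-6 = 8.060×10^-5 mol/L
α₀ = 1/(1 + K1/[H⁺] + K1K2/[H⁺]²) = 1/(1 + 10^+1.55 + 10^-0.91) = 0.02732
DIC = [CO2*]/α₀ = 8.060×10^-5 / 0.02732 = 2.950 mmol/L
CA = (α₁ + 2α₂)·DIC = (0.9693 + 2×0.003361) × 2.950 = 2.88 mmol/L

CA = 2.88 mmol/L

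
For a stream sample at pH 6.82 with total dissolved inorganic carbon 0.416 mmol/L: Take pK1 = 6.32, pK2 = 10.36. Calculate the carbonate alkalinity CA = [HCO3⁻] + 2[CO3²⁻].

CA = [HCO3⁻] + 2[CO3²⁻] = (α₁ + 2α₂)·DIC
At pH 6.82: [H⁺]/K1 = 10^-0.50 = 0.31623, K2/[H⁺] = 10^-3.54 = 0.00028840
α₁ = 1/(1 + 0.31623 + 0.00028840) = 1/1.3165 = 0.7596; α₂ = α₁·K2/[H⁺] = 0.0002191
α₁ + 2α₂ = 0.7600
CA = 0.7600 × 0.416 = 0.316 mmol/L

CA = 0.316 mmol/L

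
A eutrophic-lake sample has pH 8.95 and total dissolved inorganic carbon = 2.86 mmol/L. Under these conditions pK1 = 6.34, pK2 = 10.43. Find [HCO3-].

[HCO3⁻] = 2.76 mmol/L

α₁ = 1 / (1 + [H⁺]/K1 + K2/[H⁺]) = 1 / (1 + 10^-2.61 + 10^-1.48)
   = 1 / (1 + 0.0024547 + 0.033113) = 1/1.0356 = 0.9657
[HCO3⁻] = α₁ × DIC = 0.9657 × 2.86 = 2.76 mmol/L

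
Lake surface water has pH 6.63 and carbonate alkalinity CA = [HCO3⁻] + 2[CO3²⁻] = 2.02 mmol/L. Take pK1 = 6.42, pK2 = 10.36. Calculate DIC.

DIC = 3.26 mmol/L

CA = [HCO3⁻] + 2[CO3²⁻] = (α₁ + 2α₂)·DIC
At pH 6.63: [H⁺]/K1 = 10^-0.21 = 0.61660, K2/[H⁺] = 10^-3.73 = 0.00018621
α₁ = 1/(1 + 0.61660 + 0.00018621) = 1/1.6168 = 0.6185; α₂ = α₁·K2/[H⁺] = 0.0001152
α₁ + 2α₂ = 0.6187
DIC = CA / (α₁ + 2α₂) = 2.02 / 0.6187 = 3.26 mmol/L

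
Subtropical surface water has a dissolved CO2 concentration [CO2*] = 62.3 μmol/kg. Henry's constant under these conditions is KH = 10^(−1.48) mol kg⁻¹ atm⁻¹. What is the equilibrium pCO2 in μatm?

pCO2 = 1880 μatm

KH = 10^(−1.48) = 3.311×10^-2 mol kg⁻¹ atm⁻¹
pCO2 = [CO2*]/KH = 62.3×10^-6 / 3.311×10^-2 = 1.88×10^-3 atm = 1880 μatm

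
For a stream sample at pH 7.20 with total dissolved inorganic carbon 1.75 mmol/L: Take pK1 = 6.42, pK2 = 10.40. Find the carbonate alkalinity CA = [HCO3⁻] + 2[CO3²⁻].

CA = [HCO3⁻] + 2[CO3²⁻] = (α₁ + 2α₂)·DIC
At pH 7.20: [H⁺]/K1 = 10^-0.78 = 0.16596, K2/[H⁺] = 10^-3.20 = 0.00063096
α₁ = 1/(1 + 0.16596 + 0.00063096) = 1/1.1666 = 0.8572; α₂ = α₁·K2/[H⁺] = 0.0005409
α₁ + 2α₂ = 0.8583
CA = 0.8583 × 1.75 = 1.50 mmol/L

CA = 1.50 mmol/L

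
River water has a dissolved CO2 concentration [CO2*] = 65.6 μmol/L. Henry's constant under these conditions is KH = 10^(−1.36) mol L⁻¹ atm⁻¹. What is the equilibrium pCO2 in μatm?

KH = 10^(−1.36) = 4.365×10^-2 mol L⁻¹ atm⁻¹
pCO2 = [CO2*]/KH = 65.6×10^-6 / 4.365×10^-2 = 1.50×10^-3 atm = 1500 μatm

pCO2 = 1500 μatm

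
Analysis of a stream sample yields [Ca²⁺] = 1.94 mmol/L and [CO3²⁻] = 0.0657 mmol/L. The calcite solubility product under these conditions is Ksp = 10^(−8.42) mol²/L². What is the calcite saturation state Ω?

Ksp = 10^(−8.42) = 3.802×10^-9
Ω = [Ca²⁺][CO3²⁻]/Ksp = (1.94×10^-3)(0.0657×10^-3) / 3.802×10^-9 = 33.5

Ω = 33.5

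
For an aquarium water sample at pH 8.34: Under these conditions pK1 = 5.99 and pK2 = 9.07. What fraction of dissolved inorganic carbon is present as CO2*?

α₀ = 0.00375

α₀ = 1 / (1 + K1/[H⁺] + K1K2/[H⁺]²) = 1 / (1 + 10^+2.35 + 10^+1.62)
   = 1 / (1 + 223.87 + 41.687) = 1/266.56 = 0.003752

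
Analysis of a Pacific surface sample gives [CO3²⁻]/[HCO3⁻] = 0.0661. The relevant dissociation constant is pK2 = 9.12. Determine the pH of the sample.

From K2 = [H⁺][CO3²⁻]/[HCO3⁻]:  pH = pK2 + log₁₀([CO3²⁻]/[HCO3⁻])
log₁₀(0.0661) = -1.180
pH = 9.12 + (-1.180) = 7.94

pH = 7.94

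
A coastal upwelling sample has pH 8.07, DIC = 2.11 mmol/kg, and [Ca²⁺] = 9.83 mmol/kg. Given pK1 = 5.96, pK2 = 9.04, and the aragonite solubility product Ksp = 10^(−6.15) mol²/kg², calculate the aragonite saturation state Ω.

α₂ = 1 / (1 + [H⁺]/K2 + [H⁺]²/(K1K2)) = 1 / (1 + 10^+0.97 + 10^-1.14)
   = 1 / (1 + 9.3325 + 0.072444) = 1/10.405 = 0.09611
[CO3²⁻] = α₂ × DIC = 0.09611 × 2.11 = 0.2028 mmol/kg
Ksp = 10^(−6.15) = 7.079×10^-7
Ω = [Ca²⁺][CO3²⁻]/Ksp = (9.83×10^-3)(2.028×10^-4) / 7.079×10^-7 = 2.82

Ω = 2.82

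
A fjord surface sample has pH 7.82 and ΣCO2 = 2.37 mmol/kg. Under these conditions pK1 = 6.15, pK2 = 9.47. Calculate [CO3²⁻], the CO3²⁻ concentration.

[CO3²⁻] = 0.0508 mmol/kg

α₂ = 1 / (1 + [H⁺]/K2 + [H⁺]²/(K1K2)) = 1 / (1 + 10^+1.65 + 10^-0.02)
   = 1 / (1 + 44.668 + 0.95499) = 1/46.623 = 0.02145
[CO3²⁻] = α₂ × DIC = 0.02145 × 2.37 = 0.0508 mmol/kg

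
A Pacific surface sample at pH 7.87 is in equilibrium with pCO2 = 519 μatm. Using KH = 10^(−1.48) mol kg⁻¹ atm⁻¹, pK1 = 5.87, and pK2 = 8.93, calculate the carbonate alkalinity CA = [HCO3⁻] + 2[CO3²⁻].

CA = 2.02 mmol/kg

[CO2*] = KH · pCO2 = 10^(−1.48) × 519×10^-6 = 1.719×10^-5 mol/kg
α₀ = 1/(1 + K1/[H⁺] + K1K2/[H⁺]²) = 1/(1 + 10^+2.00 + 10^+0.94) = 0.009115
DIC = [CO2*]/α₀ = 1.719×10^-5 / 0.009115 = 1.885 mmol/kg
CA = (α₁ + 2α₂)·DIC = (0.9115 + 2×0.07939) × 1.885 = 2.02 mmol/kg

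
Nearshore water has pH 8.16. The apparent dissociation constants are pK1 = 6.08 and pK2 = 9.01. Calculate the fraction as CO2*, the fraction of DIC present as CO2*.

α₀ = 1 / (1 + K1/[H⁺] + K1K2/[H⁺]²) = 1 / (1 + 10^+2.08 + 10^+1.23)
   = 1 / (1 + 120.23 + 16.982) = 1/138.21 = 0.007235

α₀ = 0.00724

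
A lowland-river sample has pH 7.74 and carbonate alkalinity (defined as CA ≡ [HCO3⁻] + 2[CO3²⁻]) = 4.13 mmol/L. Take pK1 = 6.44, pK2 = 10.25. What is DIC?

DIC = 4.32 mmol/L

CA = [HCO3⁻] + 2[CO3²⁻] = (α₁ + 2α₂)·DIC
At pH 7.74: [H⁺]/K1 = 10^-1.30 = 0.050119, K2/[H⁺] = 10^-2.51 = 0.0030903
α₁ = 1/(1 + 0.050119 + 0.0030903) = 1/1.0532 = 0.9495; α₂ = α₁·K2/[H⁺] = 0.002934
α₁ + 2α₂ = 0.9553
DIC = CA / (α₁ + 2α₂) = 4.13 / 0.9553 = 4.32 mmol/L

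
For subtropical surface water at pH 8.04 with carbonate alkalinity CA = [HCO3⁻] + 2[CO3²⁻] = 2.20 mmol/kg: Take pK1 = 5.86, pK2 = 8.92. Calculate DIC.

DIC = 1.98 mmol/kg

CA = [HCO3⁻] + 2[CO3²⁻] = (α₁ + 2α₂)·DIC
At pH 8.04: [H⁺]/K1 = 10^-2.18 = 0.0066069, K2/[H⁺] = 10^-0.88 = 0.13183
α₁ = 1/(1 + 0.0066069 + 0.13183) = 1/1.1384 = 0.8784; α₂ = α₁·K2/[H⁺] = 0.1158
α₁ + 2α₂ = 1.1100
DIC = CA / (α₁ + 2α₂) = 2.20 / 1.1100 = 1.98 mmol/kg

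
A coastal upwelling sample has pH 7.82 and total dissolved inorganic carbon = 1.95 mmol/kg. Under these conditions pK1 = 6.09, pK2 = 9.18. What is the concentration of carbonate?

[CO3²⁻] = 0.0801 mmol/kg

α₂ = 1 / (1 + [H⁺]/K2 + [H⁺]²/(K1K2)) = 1 / (1 + 10^+1.36 + 10^-0.37)
   = 1 / (1 + 22.909 + 0.42658) = 1/24.335 = 0.04109
[CO3²⁻] = α₂ × DIC = 0.04109 × 1.95 = 0.0801 mmol/kg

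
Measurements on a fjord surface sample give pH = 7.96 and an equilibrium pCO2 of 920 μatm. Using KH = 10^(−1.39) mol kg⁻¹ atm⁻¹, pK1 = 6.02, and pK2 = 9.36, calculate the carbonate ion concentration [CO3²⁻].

[CO2*] = KH · pCO2 = 10^(−1.39) × 920×10^-6 = 3.748×10^-5 mol/kg
α₀ = 1/(1 + K1/[H⁺] + K1K2/[H⁺]²) = 1/(1 + 10^+1.94 + 10^+0.54) = 0.01092
DIC = [CO2*]/α₀ = 3.748×10^-5 / 0.01092 = 3.432 mmol/kg
[CO3²⁻] = α₂·DIC; α₂ = 0.03787, so [CO3²⁻] = 0.03787 × 3.432 = 0.130 mmol/kg

[CO3²⁻] = 0.130 mmol/kg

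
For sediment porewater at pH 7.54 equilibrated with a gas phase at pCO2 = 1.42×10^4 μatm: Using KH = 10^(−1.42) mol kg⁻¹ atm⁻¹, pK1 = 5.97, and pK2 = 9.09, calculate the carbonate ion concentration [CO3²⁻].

[CO3²⁻] = 0.565 mmol/kg

[CO2*] = KH · pCO2 = 10^(−1.42) × 1.42×10^4×10^-6 = 5.399×10^-4 mol/kg
α₀ = 1/(1 + K1/[H⁺] + K1K2/[H⁺]²) = 1/(1 + 10^+1.57 + 10^+0.02) = 0.02551
DIC = [CO2*]/α₀ = 5.399×10^-4 / 0.02551 = 21.16 mmol/kg
[CO3²⁻] = α₂·DIC; α₂ = 0.02671, so [CO3²⁻] = 0.02671 × 21.16 = 0.565 mmol/kg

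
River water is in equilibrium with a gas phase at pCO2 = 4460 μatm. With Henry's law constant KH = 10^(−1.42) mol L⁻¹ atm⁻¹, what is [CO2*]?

KH = 10^(−1.42) = 3.802×10^-2 mol L⁻¹ atm⁻¹
[CO2*] = KH · pCO2 = 3.802×10^-2 × 4460×10^-6 atm = 1.70×10^-4 mol/L

[CO2*] = 170 μmol/L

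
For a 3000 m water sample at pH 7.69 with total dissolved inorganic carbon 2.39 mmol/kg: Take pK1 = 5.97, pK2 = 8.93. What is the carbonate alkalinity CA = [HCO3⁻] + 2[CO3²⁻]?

CA = [HCO3⁻] + 2[CO3²⁻] = (α₁ + 2α₂)·DIC
At pH 7.69: [H⁺]/K1 = 10^-1.72 = 0.019055, K2/[H⁺] = 10^-1.24 = 0.057544
α₁ = 1/(1 + 0.019055 + 0.057544) = 1/1.0766 = 0.9289; α₂ = α₁·K2/[H⁺] = 0.05345
α₁ + 2α₂ = 1.0358
CA = 1.0358 × 2.39 = 2.48 mmol/kg

CA = 2.48 mmol/kg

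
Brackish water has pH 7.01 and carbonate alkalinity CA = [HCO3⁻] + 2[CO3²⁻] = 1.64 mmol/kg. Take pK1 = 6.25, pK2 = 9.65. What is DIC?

DIC = 1.92 mmol/kg

CA = [HCO3⁻] + 2[CO3²⁻] = (α₁ + 2α₂)·DIC
At pH 7.01: [H⁺]/K1 = 10^-0.76 = 0.17378, K2/[H⁺] = 10^-2.64 = 0.0022909
α₁ = 1/(1 + 0.17378 + 0.0022909) = 1/1.1761 = 0.8503; α₂ = α₁·K2/[H⁺] = 0.001948
α₁ + 2α₂ = 0.8542
DIC = CA / (α₁ + 2α₂) = 1.64 / 0.8542 = 1.92 mmol/kg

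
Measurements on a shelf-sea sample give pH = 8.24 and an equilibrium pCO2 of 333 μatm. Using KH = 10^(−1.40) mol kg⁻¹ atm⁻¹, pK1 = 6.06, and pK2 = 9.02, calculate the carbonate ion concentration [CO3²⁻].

[CO3²⁻] = 0.333 mmol/kg

[CO2*] = KH · pCO2 = 10^(−1.40) × 333×10^-6 = 1.326×10^-5 mol/kg
α₀ = 1/(1 + K1/[H⁺] + K1K2/[H⁺]²) = 1/(1 + 10^+2.18 + 10^+1.40) = 0.005635
DIC = [CO2*]/α₀ = 1.326×10^-5 / 0.005635 = 2.353 mmol/kg
[CO3²⁻] = α₂·DIC; α₂ = 0.1415, so [CO3²⁻] = 0.1415 × 2.353 = 0.333 mmol/kg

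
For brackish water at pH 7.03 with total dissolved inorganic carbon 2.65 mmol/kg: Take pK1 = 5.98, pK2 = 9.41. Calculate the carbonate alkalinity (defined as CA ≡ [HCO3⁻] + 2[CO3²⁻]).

CA = [HCO3⁻] + 2[CO3²⁻] = (α₁ + 2α₂)·DIC
At pH 7.03: [H⁺]/K1 = 10^-1.05 = 0.089125, K2/[H⁺] = 10^-2.38 = 0.0041687
α₁ = 1/(1 + 0.089125 + 0.0041687) = 1/1.0933 = 0.9147; α₂ = α₁·K2/[H⁺] = 0.003813
α₁ + 2α₂ = 0.9223
CA = 0.9223 × 2.65 = 2.44 mmol/kg

CA = 2.44 mmol/kg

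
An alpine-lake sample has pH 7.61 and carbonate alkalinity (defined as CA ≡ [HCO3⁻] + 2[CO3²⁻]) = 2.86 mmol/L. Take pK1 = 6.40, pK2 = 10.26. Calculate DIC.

CA = [HCO3⁻] + 2[CO3²⁻] = (α₁ + 2α₂)·DIC
At pH 7.61: [H⁺]/K1 = 10^-1.21 = 0.061660, K2/[H⁺] = 10^-2.65 = 0.0022387
α₁ = 1/(1 + 0.061660 + 0.0022387) = 1/1.0639 = 0.9399; α₂ = α₁·K2/[H⁺] = 0.002104
α₁ + 2α₂ = 0.9441
DIC = CA / (α₁ + 2α₂) = 2.86 / 0.9441 = 3.03 mmol/L

DIC = 3.03 mmol/L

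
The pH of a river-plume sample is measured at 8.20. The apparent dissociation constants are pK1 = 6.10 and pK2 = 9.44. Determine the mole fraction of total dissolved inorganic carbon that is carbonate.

α₂ = 0.0540

α₂ = 1 / (1 + [H⁺]/K2 + [H⁺]²/(K1K2)) = 1 / (1 + 10^+1.24 + 10^-0.86)
   = 1 / (1 + 17.378 + 0.13804) = 1/18.516 = 0.05401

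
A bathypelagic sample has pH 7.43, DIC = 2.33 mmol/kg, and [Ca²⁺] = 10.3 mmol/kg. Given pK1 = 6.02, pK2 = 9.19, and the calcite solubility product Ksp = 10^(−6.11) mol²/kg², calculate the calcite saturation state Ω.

Ω = 0.509

α₂ = 1 / (1 + [H⁺]/K2 + [H⁺]²/(K1K2)) = 1 / (1 + 10^+1.76 + 10^+0.35)
   = 1 / (1 + 57.544 + 2.2387) = 1/60.783 = 0.01645
[CO3²⁻] = α₂ × DIC = 0.01645 × 2.33 = 0.03833 mmol/kg
Ksp = 10^(−6.11) = 7.762×10^-7
Ω = [Ca²⁺][CO3²⁻]/Ksp = (10.3×10^-3)(3.833×10^-5) / 7.762×10^-7 = 0.509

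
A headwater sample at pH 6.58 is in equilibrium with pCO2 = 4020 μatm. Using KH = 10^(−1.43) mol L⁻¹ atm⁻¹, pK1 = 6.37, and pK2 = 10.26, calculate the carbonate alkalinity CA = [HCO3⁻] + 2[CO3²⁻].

[CO2*] = KH · pCO2 = 10^(−1.43) × 4020×10^-6 = 1.494×10^-4 mol/L
α₀ = 1/(1 + K1/[H⁺] + K1K2/[H⁺]²) = 1/(1 + 10^+0.21 + 10^-3.47) = 0.3814
DIC = [CO2*]/α₀ = 1.494×10^-4 / 0.3814 = 0.3916 mmol/L
CA = (α₁ + 2α₂)·DIC = (0.6185 + 2×0.0001292) × 0.3916 = 0.242 mmol/L

CA = 0.242 mmol/L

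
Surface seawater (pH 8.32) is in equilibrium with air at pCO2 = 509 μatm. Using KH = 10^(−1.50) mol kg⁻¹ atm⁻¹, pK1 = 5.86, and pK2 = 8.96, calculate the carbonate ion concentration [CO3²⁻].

[CO2*] = KH · pCO2 = 10^(−1.50) × 509×10^-6 = 1.610×10^-5 mol/kg
α₀ = 1/(1 + K1/[H⁺] + K1K2/[H⁺]²) = 1/(1 + 10^+2.46 + 10^+1.82) = 0.002813
DIC = [CO2*]/α₀ = 1.610×10^-5 / 0.002813 = 5.722 mmol/kg
[CO3²⁻] = α₂·DIC; α₂ = 0.1859, so [CO3²⁻] = 0.1859 × 5.722 = 1.06 mmol/kg

[CO3²⁻] = 1.06 mmol/kg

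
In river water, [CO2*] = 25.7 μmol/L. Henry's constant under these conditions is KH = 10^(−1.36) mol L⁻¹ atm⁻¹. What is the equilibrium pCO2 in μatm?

KH = 10^(−1.36) = 4.365×10^-2 mol L⁻¹ atm⁻¹
pCO2 = [CO2*]/KH = 25.7×10^-6 / 4.365×10^-2 = 5.89×10^-4 atm = 589 μatm

pCO2 = 589 μatm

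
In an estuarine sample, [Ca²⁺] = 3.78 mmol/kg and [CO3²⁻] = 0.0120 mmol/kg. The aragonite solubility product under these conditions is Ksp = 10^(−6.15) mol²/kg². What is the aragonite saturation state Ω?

Ksp = 10^(−6.15) = 7.079×10^-7
Ω = [Ca²⁺][CO3²⁻]/Ksp = (3.78×10^-3)(0.0120×10^-3) / 7.079×10^-7 = 0.0641

Ω = 0.0641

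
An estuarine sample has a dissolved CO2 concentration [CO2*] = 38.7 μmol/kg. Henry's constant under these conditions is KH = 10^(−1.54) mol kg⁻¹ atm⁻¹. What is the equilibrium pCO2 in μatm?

KH = 10^(−1.54) = 2.884×10^-2 mol kg⁻¹ atm⁻¹
pCO2 = [CO2*]/KH = 38.7×10^-6 / 2.884×10^-2 = 1.34×10^-3 atm = 1340 μatm

pCO2 = 1340 μatm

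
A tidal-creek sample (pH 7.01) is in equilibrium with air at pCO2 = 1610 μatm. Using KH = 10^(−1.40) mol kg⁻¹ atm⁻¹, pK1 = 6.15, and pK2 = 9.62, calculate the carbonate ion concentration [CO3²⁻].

[CO3²⁻] = 1.14 μmol/kg

[CO2*] = KH · pCO2 = 10^(−1.40) × 1610×10^-6 = 6.410×10^-5 mol/kg
α₀ = 1/(1 + K1/[H⁺] + K1K2/[H⁺]²) = 1/(1 + 10^+0.86 + 10^-1.75) = 0.1210
DIC = [CO2*]/α₀ = 6.410×10^-5 / 0.1210 = 0.5296 mmol/kg
[CO3²⁻] = α₂·DIC; α₂ = 0.002152, so [CO3²⁻] = 0.002152 × 0.5296 = 0.00114 mmol/kg = 1.14 μmol/kg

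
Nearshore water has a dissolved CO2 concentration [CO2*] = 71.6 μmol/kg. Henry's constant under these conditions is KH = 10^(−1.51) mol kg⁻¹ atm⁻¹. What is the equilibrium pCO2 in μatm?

pCO2 = 2320 μatm

KH = 10^(−1.51) = 3.090×10^-2 mol kg⁻¹ atm⁻¹
pCO2 = [CO2*]/KH = 71.6×10^-6 / 3.090×10^-2 = 2.32×10^-3 atm = 2320 μatm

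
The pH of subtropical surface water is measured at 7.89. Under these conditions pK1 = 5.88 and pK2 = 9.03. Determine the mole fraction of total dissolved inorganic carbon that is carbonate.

α₂ = 0.0669

α₂ = 1 / (1 + [H⁺]/K2 + [H⁺]²/(K1K2)) = 1 / (1 + 10^+1.14 + 10^-0.87)
   = 1 / (1 + 13.804 + 0.13490) = 1/14.939 = 0.06694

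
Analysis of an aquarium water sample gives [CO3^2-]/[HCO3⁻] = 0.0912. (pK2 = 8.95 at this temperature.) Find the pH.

pH = 7.91

From K2 = [H⁺][CO3^2-]/[HCO3⁻]:  pH = pK2 + log₁₀([CO3^2-]/[HCO3⁻])
log₁₀(0.0912) = -1.040
pH = 8.95 + (-1.040) = 7.91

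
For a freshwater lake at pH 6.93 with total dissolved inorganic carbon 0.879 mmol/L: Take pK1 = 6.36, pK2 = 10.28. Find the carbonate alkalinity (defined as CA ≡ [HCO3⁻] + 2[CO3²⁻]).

CA = [HCO3⁻] + 2[CO3²⁻] = (α₁ + 2α₂)·DIC
At pH 6.93: [H⁺]/K1 = 10^-0.57 = 0.26915, K2/[H⁺] = 10^-3.35 = 0.00044668
α₁ = 1/(1 + 0.26915 + 0.00044668) = 1/1.2696 = 0.7876; α₂ = α₁·K2/[H⁺] = 0.0003518
α₁ + 2α₂ = 0.7884
CA = 0.7884 × 0.879 = 0.693 mmol/L

CA = 0.693 mmol/L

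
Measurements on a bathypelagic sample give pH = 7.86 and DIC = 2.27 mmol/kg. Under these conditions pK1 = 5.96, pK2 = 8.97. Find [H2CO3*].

α₀ = 1 / (1 + K1/[H⁺] + K1K2/[H⁺]²) = 1 / (1 + 10^+1.90 + 10^+0.79)
   = 1 / (1 + 79.433 + 6.1660) = 1/86.599 = 0.01155
[CO2*] = α₀ × DIC = 0.01155 × 2.27 = 0.0262 mmol/kg

[CO2*] = 0.0262 mmol/kg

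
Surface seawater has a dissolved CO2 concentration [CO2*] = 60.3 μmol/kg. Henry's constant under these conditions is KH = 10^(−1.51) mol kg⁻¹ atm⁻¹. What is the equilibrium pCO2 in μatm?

KH = 10^(−1.51) = 3.090×10^-2 mol kg⁻¹ atm⁻¹
pCO2 = [CO2*]/KH = 60.3×10^-6 / 3.090×10^-2 = 1.95×10^-3 atm = 1950 μatm

pCO2 = 1950 μatm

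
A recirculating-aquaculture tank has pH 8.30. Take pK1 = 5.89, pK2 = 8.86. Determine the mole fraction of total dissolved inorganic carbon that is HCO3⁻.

α₁ = 1 / (1 + [H⁺]/K1 + K2/[H⁺]) = 1 / (1 + 10^-2.41 + 10^-0.56)
   = 1 / (1 + 0.0038905 + 0.27542) = 1/1.2793 = 0.7817

α₁ = 0.782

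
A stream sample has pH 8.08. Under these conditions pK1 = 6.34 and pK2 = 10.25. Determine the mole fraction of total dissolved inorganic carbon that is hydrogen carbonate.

α₁ = 1 / (1 + [H⁺]/K1 + K2/[H⁺]) = 1 / (1 + 10^-1.74 + 10^-2.17)
   = 1 / (1 + 0.018197 + 0.0067608) = 1/1.0250 = 0.9756

α₁ = 0.976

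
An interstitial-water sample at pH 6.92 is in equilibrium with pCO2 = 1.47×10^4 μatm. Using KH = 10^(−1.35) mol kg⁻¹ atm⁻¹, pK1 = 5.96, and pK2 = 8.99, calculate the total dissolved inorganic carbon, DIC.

[CO2*] = KH · pCO2 = 10^(−1.35) × 1.47×10^4×10^-6 = 6.566×10^-4 mol/kg
α₀ = 1/(1 + K1/[H⁺] + K1K2/[H⁺]²) = 1/(1 + 10^+0.96 + 10^-1.11) = 0.09806
DIC = [CO2*]/α₀ = 6.566×10^-4 / 0.09806 = 6.70 mmol/kg

DIC = 6.70 mmol/kg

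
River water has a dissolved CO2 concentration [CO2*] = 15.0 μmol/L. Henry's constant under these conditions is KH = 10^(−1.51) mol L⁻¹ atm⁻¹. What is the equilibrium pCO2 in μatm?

pCO2 = 485 μatm

KH = 10^(−1.51) = 3.090×10^-2 mol L⁻¹ atm⁻¹
pCO2 = [CO2*]/KH = 15.0×10^-6 / 3.090×10^-2 = 4.85×10^-4 atm = 485 μatm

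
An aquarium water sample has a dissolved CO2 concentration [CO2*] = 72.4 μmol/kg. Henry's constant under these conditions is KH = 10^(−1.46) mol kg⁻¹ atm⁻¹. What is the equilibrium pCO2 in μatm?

KH = 10^(−1.46) = 3.467×10^-2 mol kg⁻¹ atm⁻¹
pCO2 = [CO2*]/KH = 72.4×10^-6 / 3.467×10^-2 = 2.09×10^-3 atm = 2090 μatm

pCO2 = 2090 μatm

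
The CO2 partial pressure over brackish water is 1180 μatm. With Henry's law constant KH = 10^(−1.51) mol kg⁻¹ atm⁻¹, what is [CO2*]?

[CO2*] = 36.5 μmol/kg

KH = 10^(−1.51) = 3.090×10^-2 mol kg⁻¹ atm⁻¹
[CO2*] = KH · pCO2 = 3.090×10^-2 × 1180×10^-6 atm = 3.65×10^-5 mol/kg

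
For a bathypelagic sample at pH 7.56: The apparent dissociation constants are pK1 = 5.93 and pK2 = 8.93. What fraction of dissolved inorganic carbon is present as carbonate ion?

α₂ = 1 / (1 + [H⁺]/K2 + [H⁺]²/(K1K2)) = 1 / (1 + 10^+1.37 + 10^-0.26)
   = 1 / (1 + 23.442 + 0.54954) = 1/24.992 = 0.04001

α₂ = 0.0400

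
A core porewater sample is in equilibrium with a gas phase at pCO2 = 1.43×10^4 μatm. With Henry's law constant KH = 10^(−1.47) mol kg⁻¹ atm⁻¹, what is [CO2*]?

KH = 10^(−1.47) = 3.388×10^-2 mol kg⁻¹ atm⁻¹
[CO2*] = KH · pCO2 = 3.388×10^-2 × 1.43×10^4×10^-6 atm = 4.85×10^-4 mol/kg

[CO2*] = 485 μmol/kg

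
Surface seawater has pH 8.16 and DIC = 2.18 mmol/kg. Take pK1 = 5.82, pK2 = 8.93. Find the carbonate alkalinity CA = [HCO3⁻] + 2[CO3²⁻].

CA = 2.49 mmol/kg

CA = [HCO3⁻] + 2[CO3²⁻] = (α₁ + 2α₂)·DIC
At pH 8.16: [H⁺]/K1 = 10^-2.34 = 0.0045709, K2/[H⁺] = 10^-0.77 = 0.16982
α₁ = 1/(1 + 0.0045709 + 0.16982) = 1/1.1744 = 0.8515; α₂ = α₁·K2/[H⁺] = 0.1446
α₁ + 2α₂ = 1.1407
CA = 1.1407 × 2.18 = 2.49 mmol/kg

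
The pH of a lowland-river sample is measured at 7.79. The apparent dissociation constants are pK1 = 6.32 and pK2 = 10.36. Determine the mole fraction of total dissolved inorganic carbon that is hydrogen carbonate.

α₁ = 0.965

α₁ = 1 / (1 + [H⁺]/K1 + K2/[H⁺]) = 1 / (1 + 10^-1.47 + 10^-2.57)
   = 1 / (1 + 0.033884 + 0.0026915) = 1/1.0366 = 0.9647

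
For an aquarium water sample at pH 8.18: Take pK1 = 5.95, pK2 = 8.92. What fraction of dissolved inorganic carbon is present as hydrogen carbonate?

α₁ = 0.842

α₁ = 1 / (1 + [H⁺]/K1 + K2/[H⁺]) = 1 / (1 + 10^-2.23 + 10^-0.74)
   = 1 / (1 + 0.0058884 + 0.18197) = 1/1.1879 = 0.8419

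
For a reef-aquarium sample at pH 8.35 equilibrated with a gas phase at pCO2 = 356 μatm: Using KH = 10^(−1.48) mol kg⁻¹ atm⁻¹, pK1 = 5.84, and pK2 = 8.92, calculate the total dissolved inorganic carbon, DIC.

[CO2*] = KH · pCO2 = 10^(−1.48) × 356×10^-6 = 1.179×10^-5 mol/kg
α₀ = 1/(1 + K1/[H⁺] + K1K2/[H⁺]²) = 1/(1 + 10^+2.51 + 10^+1.94) = 0.002429
DIC = [CO2*]/α₀ = 1.179×10^-5 / 0.002429 = 4.85 mmol/kg

DIC = 4.85 mmol/kg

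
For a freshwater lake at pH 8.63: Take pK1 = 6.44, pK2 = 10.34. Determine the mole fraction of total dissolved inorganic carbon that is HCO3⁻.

α₁ = 1 / (1 + [H⁺]/K1 + K2/[H⁺]) = 1 / (1 + 10^-2.19 + 10^-1.71)
   = 1 / (1 + 0.0064565 + 0.019498) = 1/1.0260 = 0.9747

α₁ = 0.975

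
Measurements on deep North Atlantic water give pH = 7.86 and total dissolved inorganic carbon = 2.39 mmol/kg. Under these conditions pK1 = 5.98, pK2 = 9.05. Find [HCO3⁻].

[HCO3⁻] = 2.22 mmol/kg

α₁ = 1 / (1 + [H⁺]/K1 + K2/[H⁺]) = 1 / (1 + 10^-1.88 + 10^-1.19)
   = 1 / (1 + 0.013183 + 0.064565) = 1/1.0777 = 0.9279
[HCO3⁻] = α₁ × DIC = 0.9279 × 2.39 = 2.22 mmol/kg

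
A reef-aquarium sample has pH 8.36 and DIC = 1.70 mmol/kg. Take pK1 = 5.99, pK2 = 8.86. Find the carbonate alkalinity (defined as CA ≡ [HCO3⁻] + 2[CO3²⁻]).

CA = [HCO3⁻] + 2[CO3²⁻] = (α₁ + 2α₂)·DIC
At pH 8.36: [H⁺]/K1 = 10^-2.37 = 0.0042658, K2/[H⁺] = 10^-0.50 = 0.31623
α₁ = 1/(1 + 0.0042658 + 0.31623) = 1/1.3205 = 0.7573; α₂ = α₁·K2/[H⁺] = 0.2395
α₁ + 2α₂ = 1.2362
CA = 1.2362 × 1.70 = 2.10 mmol/kg

CA = 2.10 mmol/kg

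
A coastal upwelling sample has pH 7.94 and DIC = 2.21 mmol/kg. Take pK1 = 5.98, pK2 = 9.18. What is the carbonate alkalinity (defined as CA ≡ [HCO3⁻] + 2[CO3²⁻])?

CA = 2.31 mmol/kg

CA = [HCO3⁻] + 2[CO3²⁻] = (α₁ + 2α₂)·DIC
At pH 7.94: [H⁺]/K1 = 10^-1.96 = 0.010965, K2/[H⁺] = 10^-1.24 = 0.057544
α₁ = 1/(1 + 0.010965 + 0.057544) = 1/1.0685 = 0.9359; α₂ = α₁·K2/[H⁺] = 0.05385
α₁ + 2α₂ = 1.0436
CA = 1.0436 × 2.21 = 2.31 mmol/kg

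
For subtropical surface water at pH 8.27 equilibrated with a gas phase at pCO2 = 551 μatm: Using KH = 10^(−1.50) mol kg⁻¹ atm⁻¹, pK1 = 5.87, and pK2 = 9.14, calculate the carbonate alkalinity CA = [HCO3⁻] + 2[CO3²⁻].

CA = 5.56 mmol/kg

[CO2*] = KH · pCO2 = 10^(−1.50) × 551×10^-6 = 1.742×10^-5 mol/kg
α₀ = 1/(1 + K1/[H⁺] + K1K2/[H⁺]²) = 1/(1 + 10^+2.40 + 10^+1.53) = 0.003496
DIC = [CO2*]/α₀ = 1.742×10^-5 / 0.003496 = 4.985 mmol/kg
CA = (α₁ + 2α₂)·DIC = (0.8781 + 2×0.1184) × 4.985 = 5.56 mmol/kg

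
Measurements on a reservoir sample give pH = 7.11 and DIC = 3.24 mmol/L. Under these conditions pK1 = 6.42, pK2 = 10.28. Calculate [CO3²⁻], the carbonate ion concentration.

[CO3²⁻] = 1.82 μmol/L

α₂ = 1 / (1 + [H⁺]/K2 + [H⁺]²/(K1K2)) = 1 / (1 + 10^+3.17 + 10^+2.48)
   = 1 / (1 + 1479.1 + 302.00) = 1/1782.1 = 0.0005611
[CO3²⁻] = α₂ × DIC = 0.0005611 × 3.24 = 0.00182 mmol/L = 1.82 μmol/L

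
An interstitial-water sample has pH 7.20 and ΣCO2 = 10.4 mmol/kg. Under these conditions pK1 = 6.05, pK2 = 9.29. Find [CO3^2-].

α₂ = 1 / (1 + [H⁺]/K2 + [H⁺]²/(K1K2)) = 1 / (1 + 10^+2.09 + 10^+0.94)
   = 1 / (1 + 123.03 + 8.7096) = 1/132.74 = 0.007534
[CO3²⁻] = α₂ × DIC = 0.007534 × 10.4 = 0.0784 mmol/kg

[CO3²⁻] = 0.0784 mmol/kg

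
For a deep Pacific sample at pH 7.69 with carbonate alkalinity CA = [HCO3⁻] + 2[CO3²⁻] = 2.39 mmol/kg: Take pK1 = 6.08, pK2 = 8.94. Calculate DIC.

DIC = 2.32 mmol/kg

CA = [HCO3⁻] + 2[CO3²⁻] = (α₁ + 2α₂)·DIC
At pH 7.69: [H⁺]/K1 = 10^-1.61 = 0.024547, K2/[H⁺] = 10^-1.25 = 0.056234
α₁ = 1/(1 + 0.024547 + 0.056234) = 1/1.0808 = 0.9253; α₂ = α₁·K2/[H⁺] = 0.05203
α₁ + 2α₂ = 1.0293
DIC = CA / (α₁ + 2α₂) = 2.39 / 1.0293 = 2.32 mmol/kg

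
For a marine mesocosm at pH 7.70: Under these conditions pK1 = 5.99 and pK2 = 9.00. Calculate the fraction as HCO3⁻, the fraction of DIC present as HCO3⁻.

α₁ = 1 / (1 + [H⁺]/K1 + K2/[H⁺]) = 1 / (1 + 10^-1.71 + 10^-1.30)
   = 1 / (1 + 0.019498 + 0.050119) = 1/1.0696 = 0.9349

α₁ = 0.935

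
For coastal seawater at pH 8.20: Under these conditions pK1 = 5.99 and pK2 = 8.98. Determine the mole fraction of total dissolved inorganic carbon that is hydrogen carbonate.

α₁ = 0.853

α₁ = 1 / (1 + [H⁺]/K1 + K2/[H⁺]) = 1 / (1 + 10^-2.21 + 10^-0.78)
   = 1 / (1 + 0.0061660 + 0.16596) = 1/1.1721 = 0.8532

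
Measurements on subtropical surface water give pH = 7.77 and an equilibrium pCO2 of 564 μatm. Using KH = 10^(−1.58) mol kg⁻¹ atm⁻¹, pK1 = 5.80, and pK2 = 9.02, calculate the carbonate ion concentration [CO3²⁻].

[CO3²⁻] = 0.0779 mmol/kg

[CO2*] = KH · pCO2 = 10^(−1.58) × 564×10^-6 = 1.483×10^-5 mol/kg
α₀ = 1/(1 + K1/[H⁺] + K1K2/[H⁺]²) = 1/(1 + 10^+1.97 + 10^+0.72) = 0.01004
DIC = [CO2*]/α₀ = 1.483×10^-5 / 0.01004 = 1.477 mmol/kg
[CO3²⁻] = α₂·DIC; α₂ = 0.05271, so [CO3²⁻] = 0.05271 × 1.477 = 0.0779 mmol/kg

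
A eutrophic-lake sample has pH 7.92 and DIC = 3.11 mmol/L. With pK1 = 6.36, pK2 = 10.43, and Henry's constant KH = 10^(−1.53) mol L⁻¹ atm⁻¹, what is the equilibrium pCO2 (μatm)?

pCO2 = 2820 μatm

α₀ = 1 / (1 + K1/[H⁺] + K1K2/[H⁺]²) = 1 / (1 + 10^+1.56 + 10^-0.95)
   = 1 / (1 + 36.308 + 0.11220) = 1/37.420 = 0.02672
[CO2*] = α₀ × DIC = 0.02672 × 3.11 = 0.08311 mmol/L
pCO2 = [CO2*]/KH = 8.311×10^-5 / 2.951×10^-2 = 2820 μatm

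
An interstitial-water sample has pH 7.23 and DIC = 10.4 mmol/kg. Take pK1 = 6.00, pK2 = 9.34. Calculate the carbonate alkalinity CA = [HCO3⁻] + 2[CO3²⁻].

CA = [HCO3⁻] + 2[CO3²⁻] = (α₁ + 2α₂)·DIC
At pH 7.23: [H⁺]/K1 = 10^-1.23 = 0.058884, K2/[H⁺] = 10^-2.11 = 0.0077625
α₁ = 1/(1 + 0.058884 + 0.0077625) = 1/1.0666 = 0.9375; α₂ = α₁·K2/[H⁺] = 0.007277
α₁ + 2α₂ = 0.9521
CA = 0.9521 × 10.4 = 9.90 mmol/kg

CA = 9.90 mmol/kg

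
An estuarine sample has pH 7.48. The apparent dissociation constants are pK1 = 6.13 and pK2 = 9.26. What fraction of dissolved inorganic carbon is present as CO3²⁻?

α₂ = 1 / (1 + [H⁺]/K2 + [H⁺]²/(K1K2)) = 1 / (1 + 10^+1.78 + 10^+0.43)
   = 1 / (1 + 60.256 + 2.6915) = 1/63.947 = 0.01564

α₂ = 0.0156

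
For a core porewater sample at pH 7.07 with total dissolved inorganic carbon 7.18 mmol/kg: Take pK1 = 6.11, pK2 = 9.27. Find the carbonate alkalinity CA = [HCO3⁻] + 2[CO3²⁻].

CA = 6.52 mmol/kg

CA = [HCO3⁻] + 2[CO3²⁻] = (α₁ + 2α₂)·DIC
At pH 7.07: [H⁺]/K1 = 10^-0.96 = 0.10965, K2/[H⁺] = 10^-2.20 = 0.0063096
α₁ = 1/(1 + 0.10965 + 0.0063096) = 1/1.1160 = 0.8961; α₂ = α₁·K2/[H⁺] = 0.005654
α₁ + 2α₂ = 0.9074
CA = 0.9074 × 7.18 = 6.52 mmol/kg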